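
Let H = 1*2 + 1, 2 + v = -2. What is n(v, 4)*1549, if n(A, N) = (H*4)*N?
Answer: 74352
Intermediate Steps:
v = -4 (v = -2 - 2 = -4)
H = 3 (H = 2 + 1 = 3)
n(A, N) = 12*N (n(A, N) = (3*4)*N = 12*N)
n(v, 4)*1549 = (12*4)*1549 = 48*1549 = 74352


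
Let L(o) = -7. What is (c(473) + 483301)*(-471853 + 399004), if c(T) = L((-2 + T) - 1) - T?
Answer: -35173027029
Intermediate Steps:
c(T) = -7 - T
(c(473) + 483301)*(-471853 + 399004) = ((-7 - 1*473) + 483301)*(-471853 + 399004) = ((-7 - 473) + 483301)*(-72849) = (-480 + 483301)*(-72849) = 482821*(-72849) = -35173027029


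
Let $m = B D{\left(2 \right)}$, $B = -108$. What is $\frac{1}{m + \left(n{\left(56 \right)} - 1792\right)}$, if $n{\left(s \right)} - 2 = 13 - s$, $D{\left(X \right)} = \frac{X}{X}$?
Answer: $- \frac{1}{1941} \approx -0.0005152$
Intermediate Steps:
$D{\left(X \right)} = 1$
$n{\left(s \right)} = 15 - s$ ($n{\left(s \right)} = 2 - \left(-13 + s\right) = 15 - s$)
$m = -108$ ($m = \left(-108\right) 1 = -108$)
$\frac{1}{m + \left(n{\left(56 \right)} - 1792\right)} = \frac{1}{-108 + \left(\left(15 - 56\right) - 1792\right)} = \frac{1}{-108 - 1833} = \frac{1}{-1941} = - \frac{1}{1941}$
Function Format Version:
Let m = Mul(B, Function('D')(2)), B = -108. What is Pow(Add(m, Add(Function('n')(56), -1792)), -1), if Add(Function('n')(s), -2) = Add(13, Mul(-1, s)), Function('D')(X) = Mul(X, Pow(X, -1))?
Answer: Rational(-1, 1941) ≈ -0.00051520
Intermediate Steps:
Function('D')(X) = 1
Function('n')(s) = Add(15, Mul(-1, s)) (Function('n')(s) = Add(2, Add(13, Mul(-1, s))) = Add(15, Mul(-1, s)))
m = -108 (m = Mul(-108, 1) = -108)
Pow(Add(m, Add(Function('n')(56), -1792)), -1) = Pow(Add(-108, Add(Add(15, Mul(-1, 56)), -1792)), -1) = Pow(Add(-108, Add(Add(15, -56), -1792)), -1) = Pow(Add(-108, Add(-41, -1792)), -1) = Pow(Add(-108, -1833), -1) = Pow(-1941, -1) = Rational(-1, 1941)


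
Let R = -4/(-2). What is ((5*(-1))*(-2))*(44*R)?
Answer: 880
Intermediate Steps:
R = 2 (R = -4*(-½) = 2)
((5*(-1))*(-2))*(44*R) = ((5*(-1))*(-2))*(44*2) = -5*(-2)*88 = 10*88 = 880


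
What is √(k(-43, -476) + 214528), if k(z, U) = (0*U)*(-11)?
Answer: 16*√838 ≈ 463.17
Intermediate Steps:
k(z, U) = 0 (k(z, U) = 0*(-11) = 0)
√(k(-43, -476) + 214528) = √(0 + 214528) = √214528 = 16*√838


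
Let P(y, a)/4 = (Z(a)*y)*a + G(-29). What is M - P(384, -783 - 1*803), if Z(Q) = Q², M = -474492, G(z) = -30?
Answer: 6127745659644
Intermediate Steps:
P(y, a) = -120 + 4*y*a³ (P(y, a) = 4*((a²*y)*a - 30) = 4*((y*a²)*a - 30) = 4*(y*a³ - 30) = 4*(-30 + y*a³) = -120 + 4*y*a³)
M - P(384, -783 - 1*803) = -474492 - (-120 + 4*384*(-783 - 1*803)³) = -474492 - (-120 + 4*384*(-783 - 803)³) = -474492 - (-120 + 4*384*(-1586)³) = -474492 - (-120 + 4*384*(-3989418056)) = -474492 - (-120 - 6127746134016) = -474492 - 1*(-6127746134136) = -474492 + 6127746134136 = 6127745659644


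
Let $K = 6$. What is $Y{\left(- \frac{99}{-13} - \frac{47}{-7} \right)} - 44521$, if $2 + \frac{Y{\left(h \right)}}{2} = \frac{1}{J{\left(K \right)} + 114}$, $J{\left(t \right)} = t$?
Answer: $- \frac{2671499}{60} \approx -44525.0$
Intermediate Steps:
$Y{\left(h \right)} = - \frac{239}{60}$ ($Y{\left(h \right)} = -4 + \frac{2}{6 + 114} = -4 + \frac{2}{120} = -4 + 2 \cdot \frac{1}{120} = -4 + \frac{1}{60} = - \frac{239}{60}$)
$Y{\left(- \frac{99}{-13} - \frac{47}{-7} \right)} - 44521 = - \frac{239}{60} - 44521 = - \frac{2671499}{60}$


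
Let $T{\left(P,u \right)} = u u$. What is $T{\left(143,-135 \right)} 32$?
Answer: $583200$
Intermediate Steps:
$T{\left(P,u \right)} = u^{2}$
$T{\left(143,-135 \right)} 32 = \left(-135\right)^{2} \cdot 32 = 18225 \cdot 32 = 583200$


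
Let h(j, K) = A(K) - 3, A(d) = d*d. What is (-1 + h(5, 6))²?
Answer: 1024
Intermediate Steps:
A(d) = d²
h(j, K) = -3 + K² (h(j, K) = K² - 3 = -3 + K²)
(-1 + h(5, 6))² = (-1 + (-3 + 6²))² = (-1 + (-3 + 36))² = (-1 + 33)² = 32² = 1024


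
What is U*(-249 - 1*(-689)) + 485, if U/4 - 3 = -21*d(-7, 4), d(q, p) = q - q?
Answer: 5765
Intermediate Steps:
d(q, p) = 0
U = 12 (U = 12 + 4*(-21*0) = 12 + 4*0 = 12 + 0 = 12)
U*(-249 - 1*(-689)) + 485 = 12*(-249 - 1*(-689)) + 485 = 12*(-249 + 689) + 485 = 12*440 + 485 = 5280 + 485 = 5765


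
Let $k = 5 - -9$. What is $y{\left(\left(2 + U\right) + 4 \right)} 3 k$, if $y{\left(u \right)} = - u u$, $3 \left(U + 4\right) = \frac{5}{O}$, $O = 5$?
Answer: $- \frac{686}{3} \approx -228.67$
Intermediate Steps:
$U = - \frac{11}{3}$ ($U = -4 + \frac{5 \cdot \frac{1}{5}}{3} = -4 + \frac{1}{3} \cdot 1 = -4 + \frac{1}{3} = - \frac{11}{3} \approx -3.6667$)
$k = 14$ ($k = 5 + 9 = 14$)
$y{\left(u \right)} = - u^{2}$
$y{\left(\left(2 + U\right) + 4 \right)} 3 k = - \left(\left(2 - \frac{11}{3}\right) + 4\right)^{2} \cdot 3 \cdot 14 = - \left(- \frac{5}{3} + 4\right)^{2} \cdot 3 \cdot 14 = - \left(\frac{7}{3}\right)^{2} \cdot 3 \cdot 14 = \left(-1\right) \frac{49}{9} \cdot 3 \cdot 14 = \left(- \frac{49}{9}\right) 3 \cdot 14 = \left(- \frac{49}{3}\right) 14 = - \frac{686}{3}$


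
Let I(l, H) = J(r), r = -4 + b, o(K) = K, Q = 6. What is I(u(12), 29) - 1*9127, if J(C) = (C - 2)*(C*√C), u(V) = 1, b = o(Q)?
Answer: -9127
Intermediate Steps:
b = 6
r = 2 (r = -4 + 6 = 2)
J(C) = C^(3/2)*(-2 + C) (J(C) = (-2 + C)*C^(3/2) = C^(3/2)*(-2 + C))
I(l, H) = 0 (I(l, H) = 2^(3/2)*(-2 + 2) = (2*√2)*0 = 0)
I(u(12), 29) - 1*9127 = 0 - 1*9127 = 0 - 9127 = -9127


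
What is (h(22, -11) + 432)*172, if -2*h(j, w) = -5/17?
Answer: 1263598/17 ≈ 74329.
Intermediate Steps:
h(j, w) = 5/34 (h(j, w) = -(-5)/(2*17) = -½*(-5/17) = 5/34)
(h(22, -11) + 432)*172 = (5/34 + 432)*172 = (14693/34)*172 = 1263598/17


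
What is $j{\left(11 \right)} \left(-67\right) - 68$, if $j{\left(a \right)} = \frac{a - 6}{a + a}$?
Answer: $- \frac{1831}{22} \approx -83.227$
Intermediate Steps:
$j{\left(a \right)} = \frac{-6 + a}{2 a}$
$j{\left(11 \right)} \left(-67\right) - 68 = \frac{-6 + 11}{2 \cdot 11} \left(-67\right) - 68 = \frac{1}{2} \cdot \frac{1}{11} \cdot 5 \left(-67\right) - 68 = \frac{5}{22} \left(-67\right) - 68 = - \frac{335}{22} - 68 = - \frac{1831}{22}$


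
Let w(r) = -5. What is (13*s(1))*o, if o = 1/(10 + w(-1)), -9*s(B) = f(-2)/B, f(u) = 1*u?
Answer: 26/45 ≈ 0.57778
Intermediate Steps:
f(u) = u
s(B) = 2/(9*B) (s(B) = -(-2)/(9*B) = 2/(9*B))
o = ⅕ (o = 1/(10 - 5) = 1/5 = ⅕ ≈ 0.20000)
(13*s(1))*o = (13*((2/9)/1))*(⅕) = (13*((2/9)*1))*(⅕) = (13*(2/9))*(⅕) = (26/9)*(⅕) = 26/45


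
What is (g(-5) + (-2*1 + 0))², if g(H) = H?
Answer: 49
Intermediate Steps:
(g(-5) + (-2*1 + 0))² = (-5 + (-2*1 + 0))² = (-5 + (-2 + 0))² = (-5 - 2)² = (-7)² = 49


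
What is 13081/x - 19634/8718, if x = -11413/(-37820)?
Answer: 2156387346359/49749267 ≈ 43345.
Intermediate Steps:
x = 11413/37820 (x = -11413*(-1/37820) = 11413/37820 ≈ 0.30177)
13081/x - 19634/8718 = 13081/(11413/37820) - 19634/8718 = 13081*(37820/11413) - 19634*1/8718 = 494723420/11413 - 9817/4359 = 2156387346359/49749267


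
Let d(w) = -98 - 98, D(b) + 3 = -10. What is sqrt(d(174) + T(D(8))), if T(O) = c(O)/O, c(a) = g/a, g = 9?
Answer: I*sqrt(33115)/13 ≈ 13.998*I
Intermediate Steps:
D(b) = -13 (D(b) = -3 - 10 = -13)
d(w) = -196
c(a) = 9/a
T(O) = 9/O**2 (T(O) = (9/O)/O = 9/O**2)
sqrt(d(174) + T(D(8))) = sqrt(-196 + 9/(-13)**2) = sqrt(-196 + 9*(1/169)) = sqrt(-196 + 9/169) = sqrt(-33115/169) = I*sqrt(33115)/13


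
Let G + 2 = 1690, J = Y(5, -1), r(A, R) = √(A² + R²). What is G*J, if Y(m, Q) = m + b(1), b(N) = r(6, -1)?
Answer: 8440 + 1688*√37 ≈ 18708.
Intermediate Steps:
b(N) = √37 (b(N) = √(6² + (-1)²) = √(36 + 1) = √37)
Y(m, Q) = m + √37
J = 5 + √37 ≈ 11.083
G = 1688 (G = -2 + 1690 = 1688)
G*J = 1688*(5 + √37) = 8440 + 1688*√37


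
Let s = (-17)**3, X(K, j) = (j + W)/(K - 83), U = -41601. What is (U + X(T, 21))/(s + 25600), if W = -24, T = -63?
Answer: -6073743/3020302 ≈ -2.0110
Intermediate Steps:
X(K, j) = (-24 + j)/(-83 + K) (X(K, j) = (j - 24)/(K - 83) = (-24 + j)/(-83 + K))
s = -4913
(U + X(T, 21))/(s + 25600) = (-41601 + (-24 + 21)/(-83 - 63))/(-4913 + 25600) = (-41601 - 3/(-146))/20687 = (-41601 - 1/146*(-3))*(1/20687) = (-41601 + 3/146)*(1/20687) = -6073743/146*1/20687 = -6073743/3020302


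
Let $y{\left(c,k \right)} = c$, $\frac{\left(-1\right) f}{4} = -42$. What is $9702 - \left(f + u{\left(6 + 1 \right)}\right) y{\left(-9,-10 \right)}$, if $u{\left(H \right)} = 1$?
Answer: $11223$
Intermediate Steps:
$f = 168$ ($f = \left(-4\right) \left(-42\right) = 168$)
$9702 - \left(f + u{\left(6 + 1 \right)}\right) y{\left(-9,-10 \right)} = 9702 - \left(168 + 1\right) \left(-9\right) = 9702 - 169 \left(-9\right) = 9702 - -1521 = 9702 + 1521 = 11223$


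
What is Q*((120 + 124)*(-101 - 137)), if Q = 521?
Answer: -30255512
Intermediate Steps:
Q*((120 + 124)*(-101 - 137)) = 521*((120 + 124)*(-101 - 137)) = 521*(244*(-238)) = 521*(-58072) = -30255512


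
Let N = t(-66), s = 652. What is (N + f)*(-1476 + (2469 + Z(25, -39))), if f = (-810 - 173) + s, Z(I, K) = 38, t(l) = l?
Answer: -409307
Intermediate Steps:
f = -331 (f = (-810 - 173) + 652 = -983 + 652 = -331)
N = -66
(N + f)*(-1476 + (2469 + Z(25, -39))) = (-66 - 331)*(-1476 + (2469 + 38)) = -397*(-1476 + 2507) = -397*1031 = -409307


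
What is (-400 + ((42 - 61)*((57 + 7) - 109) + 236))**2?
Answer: 477481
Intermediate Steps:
(-400 + ((42 - 61)*((57 + 7) - 109) + 236))**2 = (-400 + (-19*(64 - 109) + 236))**2 = (-400 + (-19*(-45) + 236))**2 = (-400 + (855 + 236))**2 = (-400 + 1091)**2 = 691**2 = 477481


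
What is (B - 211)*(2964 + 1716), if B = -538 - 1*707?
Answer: -6814080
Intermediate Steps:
B = -1245 (B = -538 - 707 = -1245)
(B - 211)*(2964 + 1716) = (-1245 - 211)*(2964 + 1716) = -1456*4680 = -6814080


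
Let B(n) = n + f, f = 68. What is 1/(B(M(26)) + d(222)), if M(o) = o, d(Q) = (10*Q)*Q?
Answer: 1/492934 ≈ 2.0287e-6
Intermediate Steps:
d(Q) = 10*Q²
B(n) = 68 + n (B(n) = n + 68 = 68 + n)
1/(B(M(26)) + d(222)) = 1/((68 + 26) + 10*222²) = 1/(94 + 10*49284) = 1/(94 + 492840) = 1/492934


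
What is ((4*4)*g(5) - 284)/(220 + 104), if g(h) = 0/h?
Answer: -71/81 ≈ -0.87654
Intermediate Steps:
g(h) = 0
((4*4)*g(5) - 284)/(220 + 104) = ((4*4)*0 - 284)/(220 + 104) = (16*0 - 284)/324 = (0 - 284)*(1/324) = -284*1/324 = -71/81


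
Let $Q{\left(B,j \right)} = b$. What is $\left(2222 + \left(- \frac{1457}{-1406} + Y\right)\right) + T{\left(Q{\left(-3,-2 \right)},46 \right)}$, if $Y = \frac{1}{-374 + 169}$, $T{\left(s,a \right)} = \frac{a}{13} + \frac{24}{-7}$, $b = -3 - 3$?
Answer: $\frac{58310617149}{26228930} \approx 2223.1$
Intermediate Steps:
$b = -6$
$Q{\left(B,j \right)} = -6$
$T{\left(s,a \right)} = - \frac{24}{7} + \frac{a}{13}$ ($T{\left(s,a \right)} = a \frac{1}{13} + 24 \left(- \frac{1}{7}\right) = \frac{a}{13} - \frac{24}{7} = - \frac{24}{7} + \frac{a}{13}$)
$Y = - \frac{1}{205}$ ($Y = \frac{1}{-205} = - \frac{1}{205} \approx -0.0048781$)
$\left(2222 + \left(- \frac{1457}{-1406} + Y\right)\right) + T{\left(Q{\left(-3,-2 \right)},46 \right)} = \left(2222 - \left(\frac{1}{205} + \frac{1457}{-1406}\right)\right) + \left(- \frac{24}{7} + \frac{1}{13} \cdot 46\right) = \left(2222 - - \frac{297279}{288230}\right) + \left(- \frac{24}{7} + \frac{46}{13}\right) = \left(2222 + \left(\frac{1457}{1406} - \frac{1}{205}\right)\right) + \frac{10}{91} = \left(2222 + \frac{297279}{288230}\right) + \frac{10}{91} = \frac{640744339}{288230} + \frac{10}{91} = \frac{58310617149}{26228930}$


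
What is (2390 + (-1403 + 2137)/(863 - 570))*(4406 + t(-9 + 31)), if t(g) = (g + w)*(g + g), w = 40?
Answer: 5000962536/293 ≈ 1.7068e+7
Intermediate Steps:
t(g) = 2*g*(40 + g) (t(g) = (g + 40)*(g + g) = (40 + g)*(2*g) = 2*g*(40 + g))
(2390 + (-1403 + 2137)/(863 - 570))*(4406 + t(-9 + 31)) = (2390 + (-1403 + 2137)/(863 - 570))*(4406 + 2*(-9 + 31)*(40 + (-9 + 31))) = (2390 + 734/293)*(4406 + 2*22*(40 + 22)) = (2390 + 734*(1/293))*(4406 + 2*22*62) = (2390 + 734/293)*(4406 + 2728) = (701004/293)*7134 = 5000962536/293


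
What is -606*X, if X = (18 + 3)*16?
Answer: -203616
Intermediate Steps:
X = 336 (X = 21*16 = 336)
-606*X = -606*336 = -203616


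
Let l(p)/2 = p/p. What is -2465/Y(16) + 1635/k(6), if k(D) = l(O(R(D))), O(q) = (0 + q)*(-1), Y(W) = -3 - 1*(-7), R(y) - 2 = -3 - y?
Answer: 805/4 ≈ 201.25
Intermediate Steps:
R(y) = -1 - y (R(y) = 2 + (-3 - y) = -1 - y)
Y(W) = 4 (Y(W) = -3 + 7 = 4)
O(q) = -q (O(q) = q*(-1) = -q)
l(p) = 2 (l(p) = 2*(p/p) = 2*1 = 2)
k(D) = 2
-2465/Y(16) + 1635/k(6) = -2465/4 + 1635/2 = 805/4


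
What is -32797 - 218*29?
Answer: -39119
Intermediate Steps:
-32797 - 218*29 = -32797 - 6322 = -39119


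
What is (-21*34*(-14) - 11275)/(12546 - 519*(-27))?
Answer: -1279/26559 ≈ -0.048157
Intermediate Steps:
(-21*34*(-14) - 11275)/(12546 - 519*(-27)) = (-714*(-14) - 11275)/(12546 + 14013) = (9996 - 11275)/26559 = -1279*1/26559 = -1279/26559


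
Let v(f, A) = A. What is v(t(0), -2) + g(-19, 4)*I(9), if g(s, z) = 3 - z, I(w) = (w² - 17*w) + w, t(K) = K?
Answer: 61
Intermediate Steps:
I(w) = w² - 16*w
v(t(0), -2) + g(-19, 4)*I(9) = -2 + (3 - 1*4)*(9*(-16 + 9)) = -2 + (3 - 4)*(9*(-7)) = -2 - 1*(-63) = -2 + 63 = 61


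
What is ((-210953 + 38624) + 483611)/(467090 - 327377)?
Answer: 311282/139713 ≈ 2.2280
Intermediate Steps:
((-210953 + 38624) + 483611)/(467090 - 327377) = (-172329 + 483611)/139713 = 311282*(1/139713) = 311282/139713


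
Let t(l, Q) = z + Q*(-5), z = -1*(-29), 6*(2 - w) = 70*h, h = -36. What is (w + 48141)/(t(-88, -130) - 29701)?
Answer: -48563/29022 ≈ -1.6733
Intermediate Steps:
w = 422 (w = 2 - 35*(-36)/3 = 2 - 1/6*(-2520) = 2 + 420 = 422)
z = 29
t(l, Q) = 29 - 5*Q (t(l, Q) = 29 + Q*(-5) = 29 - 5*Q)
(w + 48141)/(t(-88, -130) - 29701) = (422 + 48141)/((29 - 5*(-130)) - 29701) = 48563/((29 + 650) - 29701) = 48563/(679 - 29701) = 48563/(-29022) = 48563*(-1/29022) = -48563/29022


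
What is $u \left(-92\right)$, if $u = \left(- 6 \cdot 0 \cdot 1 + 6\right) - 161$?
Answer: $14260$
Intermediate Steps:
$u = -155$ ($u = \left(\left(-6\right) 0 + 6\right) - 161 = \left(0 + 6\right) - 161 = 6 - 161 = -155$)
$u \left(-92\right) = \left(-155\right) \left(-92\right) = 14260$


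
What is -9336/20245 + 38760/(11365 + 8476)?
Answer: 599460624/401681045 ≈ 1.4924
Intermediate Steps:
-9336/20245 + 38760/(11365 + 8476) = -9336*1/20245 + 38760/19841 = -9336/20245 + 38760*(1/19841) = -9336/20245 + 38760/19841 = 599460624/401681045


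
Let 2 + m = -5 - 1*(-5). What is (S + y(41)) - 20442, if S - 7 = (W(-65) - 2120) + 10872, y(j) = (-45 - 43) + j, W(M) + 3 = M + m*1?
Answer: -11800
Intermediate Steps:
m = -2 (m = -2 + (-5 - 1*(-5)) = -2 + (-5 + 5) = -2 + 0 = -2)
W(M) = -5 + M (W(M) = -3 + (M - 2*1) = -3 + (M - 2) = -3 + (-2 + M) = -5 + M)
y(j) = -88 + j
S = 8689 (S = 7 + (((-5 - 65) - 2120) + 10872) = 7 + ((-70 - 2120) + 10872) = 7 + (-2190 + 10872) = 7 + 8682 = 8689)
(S + y(41)) - 20442 = (8689 + (-88 + 41)) - 20442 = (8689 - 47) - 20442 = 8642 - 20442 = -11800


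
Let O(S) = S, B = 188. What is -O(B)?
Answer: -188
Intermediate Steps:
-O(B) = -1*188 = -188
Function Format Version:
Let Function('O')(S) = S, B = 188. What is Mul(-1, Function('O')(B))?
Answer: -188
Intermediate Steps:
Mul(-1, Function('O')(B)) = Mul(-1, 188) = -188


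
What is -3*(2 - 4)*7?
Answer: 42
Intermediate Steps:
-3*(2 - 4)*7 = -3*(-2)*7 = 6*7 = 42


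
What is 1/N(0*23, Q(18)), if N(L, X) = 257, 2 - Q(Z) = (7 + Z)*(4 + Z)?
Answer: 1/257 ≈ 0.0038911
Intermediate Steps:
Q(Z) = 2 - (4 + Z)*(7 + Z) (Q(Z) = 2 - (7 + Z)*(4 + Z) = 2 - (4 + Z)*(7 + Z))
1/N(0*23, Q(18)) = 1/257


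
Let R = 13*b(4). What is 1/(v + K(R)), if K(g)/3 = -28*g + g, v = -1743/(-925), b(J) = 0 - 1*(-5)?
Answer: -925/4868382 ≈ -0.00019000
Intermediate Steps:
b(J) = 5 (b(J) = 0 + 5 = 5)
v = 1743/925 (v = -1743*(-1/925) = 1743/925 ≈ 1.8843)
R = 65 (R = 13*5 = 65)
K(g) = -81*g (K(g) = 3*(-28*g + g) = 3*(-27*g) = -81*g)
1/(v + K(R)) = 1/(1743/925 - 81*65) = 1/(1743/925 - 5265) = 1/(-4868382/925) = -925/4868382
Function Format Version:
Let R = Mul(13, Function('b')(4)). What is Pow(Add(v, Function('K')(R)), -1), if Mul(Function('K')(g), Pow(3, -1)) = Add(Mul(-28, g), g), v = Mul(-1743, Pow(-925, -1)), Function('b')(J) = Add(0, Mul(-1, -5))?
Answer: Rational(-925, 4868382) ≈ -0.00019000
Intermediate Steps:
Function('b')(J) = 5 (Function('b')(J) = Add(0, 5) = 5)
v = Rational(1743, 925) (v = Mul(-1743, Rational(-1, 925)) = Rational(1743, 925) ≈ 1.8843)
R = 65 (R = Mul(13, 5) = 65)
Function('K')(g) = Mul(-81, g) (Function('K')(g) = Mul(3, Add(Mul(-28, g), g)) = Mul(3, Mul(-27, g)) = Mul(-81, g))
Pow(Add(v, Function('K')(R)), -1) = Pow(Add(Rational(1743, 925), Mul(-81, 65)), -1) = Pow(Add(Rational(1743, 925), -5265), -1) = Pow(Rational(-4868382, 925), -1) = Rational(-925, 4868382)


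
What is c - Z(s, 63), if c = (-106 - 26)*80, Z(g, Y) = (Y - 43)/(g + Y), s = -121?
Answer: -306230/29 ≈ -10560.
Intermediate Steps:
Z(g, Y) = (-43 + Y)/(Y + g)
c = -10560 (c = -132*80 = -10560)
c - Z(s, 63) = -10560 - (-43 + 63)/(63 - 121) = -10560 - 20/(-58) = -10560 - (-1)*20/58 = -10560 - 1*(-10/29) = -10560 + 10/29 = -306230/29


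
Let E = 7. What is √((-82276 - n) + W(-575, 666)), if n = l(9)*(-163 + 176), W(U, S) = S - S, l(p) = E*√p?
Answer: I*√82549 ≈ 287.31*I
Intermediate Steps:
l(p) = 7*√p
W(U, S) = 0
n = 273 (n = (7*√9)*(-163 + 176) = (7*3)*13 = 21*13 = 273)
√((-82276 - n) + W(-575, 666)) = √((-82276 - 1*273) + 0) = √((-82276 - 273) + 0) = √(-82549 + 0) = √(-82549) = I*√82549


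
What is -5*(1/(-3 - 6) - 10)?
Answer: 455/9 ≈ 50.556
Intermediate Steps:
-5*(1/(-3 - 6) - 10) = -5*(1/(-9) - 10) = -5*(-1/9 - 10) = -5*(-91/9) = 455/9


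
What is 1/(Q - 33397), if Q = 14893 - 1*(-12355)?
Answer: -1/6149 ≈ -0.00016263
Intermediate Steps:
Q = 27248 (Q = 14893 + 12355 = 27248)
1/(Q - 33397) = 1/(27248 - 33397) = 1/(-6149) = -1/6149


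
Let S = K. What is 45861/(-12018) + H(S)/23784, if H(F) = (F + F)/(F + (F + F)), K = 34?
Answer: -272687503/71459028 ≈ -3.8160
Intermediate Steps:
S = 34
H(F) = 2/3 (H(F) = (2*F)/(F + 2*F) = (2*F)/((3*F)) = (2*F)*(1/(3*F)) = 2/3)
45861/(-12018) + H(S)/23784 = 45861/(-12018) + (2/3)/23784 = 45861*(-1/12018) + (2/3)*(1/23784) = -15287/4006 + 1/35676 = -272687503/71459028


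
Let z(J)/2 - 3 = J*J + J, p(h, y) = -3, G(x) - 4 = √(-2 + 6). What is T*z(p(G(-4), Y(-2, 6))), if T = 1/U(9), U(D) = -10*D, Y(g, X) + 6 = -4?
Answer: -⅕ ≈ -0.20000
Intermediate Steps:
Y(g, X) = -10 (Y(g, X) = -6 - 4 = -10)
G(x) = 6 (G(x) = 4 + √(-2 + 6) = 4 + √4 = 4 + 2 = 6)
z(J) = 6 + 2*J + 2*J² (z(J) = 6 + 2*(J*J + J) = 6 + 2*(J² + J) = 6 + 2*(J + J²) = 6 + (2*J + 2*J²) = 6 + 2*J + 2*J²)
T = -1/90 (T = 1/(-10*9) = 1/(-90) = -1/90 ≈ -0.011111)
T*z(p(G(-4), Y(-2, 6))) = -(6 + 2*(-3) + 2*(-3)²)/90 = -(6 - 6 + 2*9)/90 = -(6 - 6 + 18)/90 = -1/90*18 = -⅕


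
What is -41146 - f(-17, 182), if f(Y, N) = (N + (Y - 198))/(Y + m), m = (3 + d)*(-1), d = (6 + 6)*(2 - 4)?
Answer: -164551/4 ≈ -41138.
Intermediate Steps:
d = -24 (d = 12*(-2) = -24)
m = 21 (m = (3 - 24)*(-1) = -21*(-1) = 21)
f(Y, N) = (-198 + N + Y)/(21 + Y) (f(Y, N) = (N + (Y - 198))/(Y + 21) = (N + (-198 + Y))/(21 + Y) = (-198 + N + Y)/(21 + Y))
-41146 - f(-17, 182) = -41146 - (-198 + 182 - 17)/(21 - 17) = -41146 - (-33)/4 = -41146 - 1*(-33/4) = -41146 + 33/4 = -164551/4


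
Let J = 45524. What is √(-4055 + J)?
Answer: √41469 ≈ 203.64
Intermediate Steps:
√(-4055 + J) = √(-4055 + 45524) = √41469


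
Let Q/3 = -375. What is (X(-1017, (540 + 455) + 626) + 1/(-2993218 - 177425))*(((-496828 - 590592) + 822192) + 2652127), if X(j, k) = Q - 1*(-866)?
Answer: -653371065118554/1056881 ≈ -6.1821e+8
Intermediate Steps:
Q = -1125 (Q = 3*(-375) = -1125)
X(j, k) = -259 (X(j, k) = -1125 - 1*(-866) = -1125 + 866 = -259)
(X(-1017, (540 + 455) + 626) + 1/(-2993218 - 177425))*(((-496828 - 590592) + 822192) + 2652127) = (-259 + 1/(-2993218 - 177425))*(((-496828 - 590592) + 822192) + 2652127) = (-259 + 1/(-3170643))*((-1087420 + 822192) + 2652127) = (-259 - 1/3170643)*(-265228 + 2652127) = -821196538/3170643*2386899 = -653371065118554/1056881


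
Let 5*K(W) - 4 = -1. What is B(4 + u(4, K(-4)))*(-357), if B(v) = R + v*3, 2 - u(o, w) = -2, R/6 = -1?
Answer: -6426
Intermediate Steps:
R = -6 (R = 6*(-1) = -6)
K(W) = ⅗ (K(W) = ⅘ + (⅕)*(-1) = ⅘ - ⅕ = ⅗)
u(o, w) = 4 (u(o, w) = 2 - 1*(-2) = 2 + 2 = 4)
B(v) = -6 + 3*v (B(v) = -6 + v*3 = -6 + 3*v)
B(4 + u(4, K(-4)))*(-357) = (-6 + 3*(4 + 4))*(-357) = (-6 + 3*8)*(-357) = (-6 + 24)*(-357) = 18*(-357) = -6426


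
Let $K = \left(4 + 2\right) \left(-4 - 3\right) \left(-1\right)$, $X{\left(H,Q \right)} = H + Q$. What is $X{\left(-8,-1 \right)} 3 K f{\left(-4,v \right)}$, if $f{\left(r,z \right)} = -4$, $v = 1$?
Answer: $4536$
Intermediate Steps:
$K = 42$ ($K = 6 \left(\left(-7\right) \left(-1\right)\right) = 6 \cdot 7 = 42$)
$X{\left(-8,-1 \right)} 3 K f{\left(-4,v \right)} = \left(-8 - 1\right) 3 \cdot 42 \left(-4\right) = - 9 \cdot 126 \left(-4\right) = \left(-9\right) \left(-504\right) = 4536$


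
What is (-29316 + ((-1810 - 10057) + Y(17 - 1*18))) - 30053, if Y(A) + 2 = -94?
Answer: -71332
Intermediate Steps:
Y(A) = -96 (Y(A) = -2 - 94 = -96)
(-29316 + ((-1810 - 10057) + Y(17 - 1*18))) - 30053 = (-29316 + ((-1810 - 10057) - 96)) - 30053 = (-29316 + (-11867 - 96)) - 30053 = (-29316 - 11963) - 30053 = -41279 - 30053 = -71332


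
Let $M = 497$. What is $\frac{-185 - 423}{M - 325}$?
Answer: $- \frac{152}{43} \approx -3.5349$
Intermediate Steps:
$\frac{-185 - 423}{M - 325} = \frac{-185 - 423}{497 - 325} = - \frac{608}{172} = \left(-608\right) \frac{1}{172} = - \frac{152}{43}$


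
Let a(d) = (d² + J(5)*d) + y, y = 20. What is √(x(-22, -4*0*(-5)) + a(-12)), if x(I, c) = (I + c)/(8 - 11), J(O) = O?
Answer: √1002/3 ≈ 10.551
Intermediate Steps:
a(d) = 20 + d² + 5*d (a(d) = (d² + 5*d) + 20 = 20 + d² + 5*d)
x(I, c) = -I/3 - c/3 (x(I, c) = (I + c)/(-3) = (I + c)*(-⅓) = -I/3 - c/3)
√(x(-22, -4*0*(-5)) + a(-12)) = √((-⅓*(-22) - (-4*0)*(-5)/3) + (20 + (-12)² + 5*(-12))) = √((22/3 - 0*(-5)) + (20 + 144 - 60)) = √((22/3 - ⅓*0) + 104) = √((22/3 + 0) + 104) = √(22/3 + 104) = √(334/3) = √1002/3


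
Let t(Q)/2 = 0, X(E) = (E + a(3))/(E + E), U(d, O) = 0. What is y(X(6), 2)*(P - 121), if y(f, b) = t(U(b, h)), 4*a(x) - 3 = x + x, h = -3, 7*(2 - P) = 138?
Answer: 0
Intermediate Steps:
P = -124/7 (P = 2 - 1/7*138 = 2 - 138/7 = -124/7 ≈ -17.714)
a(x) = 3/4 + x/2 (a(x) = 3/4 + (x + x)/4 = 3/4 + (2*x)/4 = 3/4 + x/2)
X(E) = (9/4 + E)/(2*E) (X(E) = (E + (3/4 + (1/2)*3))/(E + E) = (E + (3/4 + 3/2))/((2*E)) = (E + 9/4)*(1/(2*E)) = (9/4 + E)*(1/(2*E)) = (9/4 + E)/(2*E))
t(Q) = 0 (t(Q) = 2*0 = 0)
y(f, b) = 0
y(X(6), 2)*(P - 121) = 0*(-124/7 - 121) = 0*(-971/7) = 0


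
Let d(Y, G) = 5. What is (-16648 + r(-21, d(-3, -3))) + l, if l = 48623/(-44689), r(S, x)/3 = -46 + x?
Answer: -749527842/44689 ≈ -16772.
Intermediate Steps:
r(S, x) = -138 + 3*x (r(S, x) = 3*(-46 + x) = -138 + 3*x)
l = -48623/44689 (l = 48623*(-1/44689) = -48623/44689 ≈ -1.0880)
(-16648 + r(-21, d(-3, -3))) + l = (-16648 + (-138 + 3*5)) - 48623/44689 = (-16648 + (-138 + 15)) - 48623/44689 = (-16648 - 123) - 48623/44689 = -16771 - 48623/44689 = -749527842/44689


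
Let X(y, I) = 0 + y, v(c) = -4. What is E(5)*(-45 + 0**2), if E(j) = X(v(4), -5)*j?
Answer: 900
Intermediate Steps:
X(y, I) = y
E(j) = -4*j
E(5)*(-45 + 0**2) = (-4*5)*(-45 + 0**2) = -20*(-45 + 0) = -20*(-45) = 900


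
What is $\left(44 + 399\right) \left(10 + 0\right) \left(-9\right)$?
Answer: $-39870$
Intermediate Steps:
$\left(44 + 399\right) \left(10 + 0\right) \left(-9\right) = 443 \cdot 10 \left(-9\right) = 443 \left(-90\right) = -39870$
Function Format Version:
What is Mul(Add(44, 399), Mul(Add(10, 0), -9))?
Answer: -39870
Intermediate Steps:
Mul(Add(44, 399), Mul(Add(10, 0), -9)) = Mul(443, Mul(10, -9)) = Mul(443, -90) = -39870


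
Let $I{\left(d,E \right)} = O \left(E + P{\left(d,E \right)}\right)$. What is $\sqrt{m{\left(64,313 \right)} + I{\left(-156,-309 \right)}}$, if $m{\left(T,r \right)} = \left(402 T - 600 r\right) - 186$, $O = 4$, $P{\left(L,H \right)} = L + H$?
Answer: $i \sqrt{165354} \approx 406.64 i$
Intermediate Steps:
$P{\left(L,H \right)} = H + L$
$m{\left(T,r \right)} = -186 - 600 r + 402 T$ ($m{\left(T,r \right)} = \left(- 600 r + 402 T\right) - 186 = -186 - 600 r + 402 T$)
$I{\left(d,E \right)} = 4 d + 8 E$ ($I{\left(d,E \right)} = 4 \left(E + \left(E + d\right)\right) = 4 \left(d + 2 E\right) = 4 d + 8 E$)
$\sqrt{m{\left(64,313 \right)} + I{\left(-156,-309 \right)}} = \sqrt{\left(-186 - 187800 + 402 \cdot 64\right) + \left(4 \left(-156\right) + 8 \left(-309\right)\right)} = \sqrt{\left(-186 - 187800 + 25728\right) - 3096} = \sqrt{-162258 - 3096} = \sqrt{-165354} = i \sqrt{165354}$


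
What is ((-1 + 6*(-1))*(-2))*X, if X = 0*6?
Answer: 0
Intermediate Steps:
X = 0
((-1 + 6*(-1))*(-2))*X = ((-1 + 6*(-1))*(-2))*0 = ((-1 - 6)*(-2))*0 = -7*(-2)*0 = 14*0 = 0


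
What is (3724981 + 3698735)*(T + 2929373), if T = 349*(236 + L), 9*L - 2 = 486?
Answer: 67496289770540/3 ≈ 2.2499e+13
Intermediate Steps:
L = 488/9 (L = 2/9 + (1/9)*486 = 2/9 + 54 = 488/9 ≈ 54.222)
T = 911588/9 (T = 349*(236 + 488/9) = 349*(2612/9) = 911588/9 ≈ 1.0129e+5)
(3724981 + 3698735)*(T + 2929373) = (3724981 + 3698735)*(911588/9 + 2929373) = 7423716*(27275945/9) = 67496289770540/3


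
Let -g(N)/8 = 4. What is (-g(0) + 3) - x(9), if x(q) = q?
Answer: 26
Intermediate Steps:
g(N) = -32 (g(N) = -8*4 = -32)
(-g(0) + 3) - x(9) = (-1*(-32) + 3) - 1*9 = (32 + 3) - 9 = 35 - 9 = 26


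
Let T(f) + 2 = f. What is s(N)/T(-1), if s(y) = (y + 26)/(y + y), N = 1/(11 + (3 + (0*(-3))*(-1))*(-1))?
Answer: -209/6 ≈ -34.833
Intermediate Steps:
T(f) = -2 + f
N = ⅛ (N = 1/(11 + (3 + 0*(-1))*(-1)) = 1/(11 + (3 + 0)*(-1)) = 1/(11 + 3*(-1)) = 1/(11 - 3) = 1/8 = ⅛ ≈ 0.12500)
s(y) = (26 + y)/(2*y) (s(y) = (26 + y)/((2*y)) = (26 + y)*(1/(2*y)) = (26 + y)/(2*y))
s(N)/T(-1) = ((26 + ⅛)/(2*(⅛)))/(-2 - 1) = ((½)*8*(209/8))/(-3) = (209/2)*(-⅓) = -209/6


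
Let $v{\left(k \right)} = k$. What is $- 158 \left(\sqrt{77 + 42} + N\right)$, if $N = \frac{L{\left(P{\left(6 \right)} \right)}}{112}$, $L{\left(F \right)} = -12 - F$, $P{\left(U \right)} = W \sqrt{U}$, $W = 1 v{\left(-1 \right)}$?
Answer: $\frac{237}{14} - 158 \sqrt{119} - \frac{79 \sqrt{6}}{56} \approx -1710.1$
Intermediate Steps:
$W = -1$ ($W = 1 \left(-1\right) = -1$)
$P{\left(U \right)} = - \sqrt{U}$
$N = - \frac{3}{28} + \frac{\sqrt{6}}{112}$ ($N = \frac{-12 - - \sqrt{6}}{112} = \left(-12 + \sqrt{6}\right) \frac{1}{112} = - \frac{3}{28} + \frac{\sqrt{6}}{112} \approx -0.085272$)
$- 158 \left(\sqrt{77 + 42} + N\right) = - 158 \left(\sqrt{77 + 42} - \left(\frac{3}{28} - \frac{\sqrt{6}}{112}\right)\right) = - 158 \left(\sqrt{119} - \left(\frac{3}{28} - \frac{\sqrt{6}}{112}\right)\right) = - 158 \left(- \frac{3}{28} + \sqrt{119} + \frac{\sqrt{6}}{112}\right) = \frac{237}{14} - 158 \sqrt{119} - \frac{79 \sqrt{6}}{56}$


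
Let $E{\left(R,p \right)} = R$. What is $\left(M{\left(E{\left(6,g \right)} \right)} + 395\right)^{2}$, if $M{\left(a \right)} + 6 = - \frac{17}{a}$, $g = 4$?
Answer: $\frac{5368489}{36} \approx 1.4912 \cdot 10^{5}$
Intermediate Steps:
$M{\left(a \right)} = -6 - \frac{17}{a}$
$\left(M{\left(E{\left(6,g \right)} \right)} + 395\right)^{2} = \left(\left(-6 - \frac{17}{6}\right) + 395\right)^{2} = \left(- \frac{53}{6} + 395\right)^{2} = \left(\frac{2317}{6}\right)^{2} = \frac{5368489}{36}$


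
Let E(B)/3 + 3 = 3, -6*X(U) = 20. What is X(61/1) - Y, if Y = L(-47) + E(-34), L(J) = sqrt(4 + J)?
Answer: -10/3 - I*sqrt(43) ≈ -3.3333 - 6.5574*I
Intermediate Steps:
X(U) = -10/3 (X(U) = -1/6*20 = -10/3)
E(B) = 0 (E(B) = -9 + 3*3 = -9 + 9 = 0)
Y = I*sqrt(43) (Y = sqrt(4 - 47) + 0 = sqrt(-43) + 0 = I*sqrt(43) + 0 = I*sqrt(43) ≈ 6.5574*I)
X(61/1) - Y = -10/3 - I*sqrt(43)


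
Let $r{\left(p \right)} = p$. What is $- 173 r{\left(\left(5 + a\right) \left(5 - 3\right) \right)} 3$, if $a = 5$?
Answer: $-10380$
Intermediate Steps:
$- 173 r{\left(\left(5 + a\right) \left(5 - 3\right) \right)} 3 = - 173 \left(5 + 5\right) \left(5 - 3\right) 3 = - 173 \cdot 10 \cdot 2 \cdot 3 = - 173 \cdot 20 \cdot 3 = \left(-173\right) 60 = -10380$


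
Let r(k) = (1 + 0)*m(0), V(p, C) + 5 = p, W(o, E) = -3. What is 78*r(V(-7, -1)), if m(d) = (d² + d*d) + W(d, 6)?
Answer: -234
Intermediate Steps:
V(p, C) = -5 + p
m(d) = -3 + 2*d² (m(d) = (d² + d*d) - 3 = (d² + d²) - 3 = 2*d² - 3 = -3 + 2*d²)
r(k) = -3 (r(k) = (1 + 0)*(-3 + 2*0²) = 1*(-3 + 2*0) = 1*(-3 + 0) = 1*(-3) = -3)
78*r(V(-7, -1)) = 78*(-3) = -234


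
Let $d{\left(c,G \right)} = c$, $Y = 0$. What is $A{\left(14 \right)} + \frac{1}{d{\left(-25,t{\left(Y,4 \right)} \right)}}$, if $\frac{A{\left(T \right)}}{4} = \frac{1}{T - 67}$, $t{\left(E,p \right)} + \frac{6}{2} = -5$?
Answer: $- \frac{153}{1325} \approx -0.11547$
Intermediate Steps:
$t{\left(E,p \right)} = -8$ ($t{\left(E,p \right)} = -3 - 5 = -8$)
$A{\left(T \right)} = \frac{4}{-67 + T}$ ($A{\left(T \right)} = \frac{4}{T - 67} = \frac{4}{-67 + T}$)
$A{\left(14 \right)} + \frac{1}{d{\left(-25,t{\left(Y,4 \right)} \right)}} = \frac{4}{-67 + 14} + \frac{1}{-25} = \frac{4}{-53} - \frac{1}{25} = 4 \left(- \frac{1}{53}\right) - \frac{1}{25} = - \frac{4}{53} - \frac{1}{25} = - \frac{153}{1325}$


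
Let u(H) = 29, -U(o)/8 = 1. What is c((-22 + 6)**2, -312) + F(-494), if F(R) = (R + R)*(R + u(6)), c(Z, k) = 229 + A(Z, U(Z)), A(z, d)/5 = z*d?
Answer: 449409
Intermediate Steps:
U(o) = -8 (U(o) = -8*1 = -8)
A(z, d) = 5*d*z (A(z, d) = 5*(z*d) = 5*(d*z) = 5*d*z)
c(Z, k) = 229 - 40*Z (c(Z, k) = 229 + 5*(-8)*Z = 229 - 40*Z)
F(R) = 2*R*(29 + R) (F(R) = (R + R)*(R + 29) = (2*R)*(29 + R) = 2*R*(29 + R))
c((-22 + 6)**2, -312) + F(-494) = (229 - 40*(-22 + 6)**2) + 2*(-494)*(29 - 494) = (229 - 40*(-16)**2) + 2*(-494)*(-465) = (229 - 40*256) + 459420 = (229 - 10240) + 459420 = -10011 + 459420 = 449409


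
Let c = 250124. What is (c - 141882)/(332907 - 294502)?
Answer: 108242/38405 ≈ 2.8184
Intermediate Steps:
(c - 141882)/(332907 - 294502) = (250124 - 141882)/(332907 - 294502) = 108242/38405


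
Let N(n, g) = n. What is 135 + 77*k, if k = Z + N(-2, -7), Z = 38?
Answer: 2907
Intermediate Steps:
k = 36 (k = 38 - 2 = 36)
135 + 77*k = 135 + 77*36 = 135 + 2772 = 2907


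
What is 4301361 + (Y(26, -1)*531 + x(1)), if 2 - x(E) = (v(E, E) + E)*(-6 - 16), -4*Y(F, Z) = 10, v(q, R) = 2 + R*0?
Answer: 8600203/2 ≈ 4.3001e+6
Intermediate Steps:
v(q, R) = 2 (v(q, R) = 2 + 0 = 2)
Y(F, Z) = -5/2 (Y(F, Z) = -¼*10 = -5/2)
x(E) = 46 + 22*E (x(E) = 2 - (2 + E)*(-6 - 16) = 2 - (2 + E)*(-22) = 2 - (-44 - 22*E) = 2 + (44 + 22*E) = 46 + 22*E)
4301361 + (Y(26, -1)*531 + x(1)) = 4301361 + (-5/2*531 + (46 + 22*1)) = 4301361 + (-2655/2 + (46 + 22)) = 4301361 + (-2655/2 + 68) = 4301361 - 2519/2 = 8600203/2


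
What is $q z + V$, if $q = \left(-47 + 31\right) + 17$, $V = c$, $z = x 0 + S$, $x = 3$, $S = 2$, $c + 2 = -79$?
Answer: $-79$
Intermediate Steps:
$c = -81$ ($c = -2 - 79 = -81$)
$z = 2$ ($z = 3 \cdot 0 + 2 = 0 + 2 = 2$)
$V = -81$
$q = 1$ ($q = -16 + 17 = 1$)
$q z + V = 1 \cdot 2 - 81 = 2 - 81 = -79$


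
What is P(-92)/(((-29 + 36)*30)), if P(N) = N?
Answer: -46/105 ≈ -0.43810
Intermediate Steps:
P(-92)/(((-29 + 36)*30)) = -92*1/(30*(-29 + 36)) = -92/(7*30) = -92/210 = -92*1/210 = -46/105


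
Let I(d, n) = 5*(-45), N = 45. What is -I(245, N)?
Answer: 225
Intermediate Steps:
I(d, n) = -225
-I(245, N) = -1*(-225) = 225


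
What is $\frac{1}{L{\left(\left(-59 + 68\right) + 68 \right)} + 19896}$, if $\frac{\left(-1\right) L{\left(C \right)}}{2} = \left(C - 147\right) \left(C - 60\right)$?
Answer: $\frac{1}{22276} \approx 4.4891 \cdot 10^{-5}$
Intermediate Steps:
$L{\left(C \right)} = - 2 \left(-147 + C\right) \left(-60 + C\right)$ ($L{\left(C \right)} = - 2 \left(C - 147\right) \left(C - 60\right) = - 2 \left(-147 + C\right) \left(-60 + C\right)$)
$\frac{1}{L{\left(\left(-59 + 68\right) + 68 \right)} + 19896} = \frac{1}{\left(-17640 - 2 \left(\left(-59 + 68\right) + 68\right)^{2} + 414 \left(\left(-59 + 68\right) + 68\right)\right) + 19896} = \frac{1}{\left(-17640 - 2 \left(9 + 68\right)^{2} + 414 \left(9 + 68\right)\right) + 19896} = \frac{1}{\left(-17640 - 2 \cdot 77^{2} + 414 \cdot 77\right) + 19896} = \frac{1}{\left(-17640 - 11858 + 31878\right) + 19896} = \frac{1}{2380 + 19896} = \frac{1}{22276}$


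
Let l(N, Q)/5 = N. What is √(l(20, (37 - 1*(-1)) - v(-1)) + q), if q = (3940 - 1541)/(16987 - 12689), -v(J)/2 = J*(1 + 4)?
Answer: √1857591302/4298 ≈ 10.028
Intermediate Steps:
v(J) = -10*J (v(J) = -2*J*(1 + 4) = -2*J*5 = -10*J)
l(N, Q) = 5*N
q = 2399/4298 ≈ 0.55817
√(l(20, (37 - 1*(-1)) - v(-1)) + q) = √(5*20 + 2399/4298) = √(100 + 2399/4298) = √(432199/4298) = √1857591302/4298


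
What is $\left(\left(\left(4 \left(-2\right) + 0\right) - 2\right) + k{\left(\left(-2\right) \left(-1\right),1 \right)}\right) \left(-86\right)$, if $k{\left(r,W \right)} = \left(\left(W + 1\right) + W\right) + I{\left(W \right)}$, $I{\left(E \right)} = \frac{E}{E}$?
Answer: $516$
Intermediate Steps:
$I{\left(E \right)} = 1$
$k{\left(r,W \right)} = 2 + 2 W$ ($k{\left(r,W \right)} = \left(\left(W + 1\right) + W\right) + 1 = \left(\left(1 + W\right) + W\right) + 1 = \left(1 + 2 W\right) + 1 = 2 + 2 W$)
$\left(\left(\left(4 \left(-2\right) + 0\right) - 2\right) + k{\left(\left(-2\right) \left(-1\right),1 \right)}\right) \left(-86\right) = \left(\left(\left(4 \left(-2\right) + 0\right) - 2\right) + \left(2 + 2 \cdot 1\right)\right) \left(-86\right) = \left(\left(\left(-8 + 0\right) - 2\right) + \left(2 + 2\right)\right) \left(-86\right) = \left(\left(-8 - 2\right) + 4\right) \left(-86\right) = \left(-10 + 4\right) \left(-86\right) = \left(-6\right) \left(-86\right) = 516$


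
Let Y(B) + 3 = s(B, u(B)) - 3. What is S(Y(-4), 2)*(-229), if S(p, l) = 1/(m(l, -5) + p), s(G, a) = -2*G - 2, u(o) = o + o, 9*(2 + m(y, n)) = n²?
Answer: -2061/7 ≈ -294.43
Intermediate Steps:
m(y, n) = -2 + n²/9
u(o) = 2*o
s(G, a) = -2 - 2*G
Y(B) = -8 - 2*B (Y(B) = -3 + ((-2 - 2*B) - 3) = -3 + (-5 - 2*B) = -8 - 2*B)
S(p, l) = 1/(7/9 + p) (S(p, l) = 1/((-2 + (⅑)*(-5)²) + p) = 1/((-2 + (⅑)*25) + p) = 1/((-2 + 25/9) + p) = 1/(7/9 + p))
S(Y(-4), 2)*(-229) = (9/(7 + 9*(-8 - 2*(-4))))*(-229) = (9/(7 + 9*(-8 + 8)))*(-229) = (9/(7 + 9*0))*(-229) = (9/(7 + 0))*(-229) = (9/7)*(-229) = -2061/7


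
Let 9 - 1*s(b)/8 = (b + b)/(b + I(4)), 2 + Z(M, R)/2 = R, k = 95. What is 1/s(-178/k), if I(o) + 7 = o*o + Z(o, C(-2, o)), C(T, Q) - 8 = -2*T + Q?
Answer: 3337/243112 ≈ 0.013726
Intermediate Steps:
C(T, Q) = 8 + Q - 2*T (C(T, Q) = 8 + (-2*T + Q) = 8 + (Q - 2*T) = 8 + Q - 2*T)
Z(M, R) = -4 + 2*R
I(o) = 13 + o² + 2*o (I(o) = -7 + (o*o + (-4 + 2*(8 + o - 2*(-2)))) = -7 + (o² + (-4 + 2*(8 + o + 4))) = -7 + (o² + (-4 + 2*(12 + o))) = -7 + (o² + (-4 + (24 + 2*o))) = -7 + (o² + (20 + 2*o)) = -7 + (20 + o² + 2*o) = 13 + o² + 2*o)
s(b) = 72 - 16*b/(37 + b) (s(b) = 72 - 8*(b + b)/(b + (13 + 4² + 2*4)) = 72 - 8*2*b/(b + (13 + 16 + 8)) = 72 - 8*2*b/(b + 37) = 72 - 8*2*b/(37 + b) = 72 - 16*b/(37 + b))
1/s(-178/k) = 1/(8*(333 + 7*(-178/95))/(37 - 178/95)) = 1/(8*(333 - 1246/95)/(3337/95)) = 1/(8*(95/3337)*(30389/95)) = 1/(243112/3337) = 3337/243112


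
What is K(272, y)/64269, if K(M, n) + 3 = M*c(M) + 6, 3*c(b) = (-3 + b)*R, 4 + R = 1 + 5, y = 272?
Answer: 146345/192807 ≈ 0.75902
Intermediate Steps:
R = 2 (R = -4 + (1 + 5) = -4 + 6 = 2)
c(b) = -2 + 2*b/3 (c(b) = ((-3 + b)*2)/3 = (-6 + 2*b)/3 = -2 + 2*b/3)
K(M, n) = 3 + M*(-2 + 2*M/3) (K(M, n) = -3 + (M*(-2 + 2*M/3) + 6) = -3 + (6 + M*(-2 + 2*M/3)) = 3 + M*(-2 + 2*M/3))
K(272, y)/64269 = (3 + (2/3)*272*(-3 + 272))/64269 = (3 + (2/3)*272*269)*(1/64269) = (3 + 146336/3)*(1/64269) = (146345/3)*(1/64269) = 146345/192807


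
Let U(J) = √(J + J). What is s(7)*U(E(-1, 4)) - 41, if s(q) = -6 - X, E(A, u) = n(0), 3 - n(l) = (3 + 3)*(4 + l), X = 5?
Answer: -41 - 11*I*√42 ≈ -41.0 - 71.288*I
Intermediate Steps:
n(l) = -21 - 6*l (n(l) = 3 - (3 + 3)*(4 + l) = 3 - 6*(4 + l) = 3 - (24 + 6*l) = 3 + (-24 - 6*l) = -21 - 6*l)
E(A, u) = -21 (E(A, u) = -21 - 6*0 = -21 + 0 = -21)
U(J) = √2*√J (U(J) = √(2*J) = √2*√J)
s(q) = -11 (s(q) = -6 - 1*5 = -6 - 5 = -11)
s(7)*U(E(-1, 4)) - 41 = -11*√2*√(-21) - 41 = -11*√2*I*√21 - 41 = -11*I*√42 - 41 = -41 - 11*I*√42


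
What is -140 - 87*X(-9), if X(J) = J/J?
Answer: -227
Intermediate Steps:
X(J) = 1
-140 - 87*X(-9) = -140 - 87*1 = -140 - 87 = -227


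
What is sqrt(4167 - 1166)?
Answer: sqrt(3001) ≈ 54.781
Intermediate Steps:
sqrt(4167 - 1166) = sqrt(3001)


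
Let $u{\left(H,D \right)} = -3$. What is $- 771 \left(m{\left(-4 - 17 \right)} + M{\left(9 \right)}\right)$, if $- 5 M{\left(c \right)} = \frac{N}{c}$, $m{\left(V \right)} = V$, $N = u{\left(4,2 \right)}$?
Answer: $\frac{80698}{5} \approx 16140.0$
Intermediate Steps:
$N = -3$
$M{\left(c \right)} = \frac{3}{5 c}$ ($M{\left(c \right)} = - \frac{\left(-3\right) \frac{1}{c}}{5} = \frac{3}{5 c}$)
$- 771 \left(m{\left(-4 - 17 \right)} + M{\left(9 \right)}\right) = - 771 \left(\left(-4 - 17\right) + \frac{3}{5 \cdot 9}\right) = - 771 \left(\left(-4 - 17\right) + \frac{3}{5} \cdot \frac{1}{9}\right) = - 771 \left(-21 + \frac{1}{15}\right) = \left(-771\right) \left(- \frac{314}{15}\right) = \frac{80698}{5}$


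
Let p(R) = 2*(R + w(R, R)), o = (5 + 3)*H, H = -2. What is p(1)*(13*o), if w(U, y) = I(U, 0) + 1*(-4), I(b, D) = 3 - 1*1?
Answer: 416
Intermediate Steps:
I(b, D) = 2 (I(b, D) = 3 - 1 = 2)
o = -16 (o = (5 + 3)*(-2) = 8*(-2) = -16)
w(U, y) = -2 (w(U, y) = 2 + 1*(-4) = 2 - 4 = -2)
p(R) = -4 + 2*R (p(R) = 2*(R - 2) = 2*(-2 + R) = -4 + 2*R)
p(1)*(13*o) = (-4 + 2*1)*(13*(-16)) = (-4 + 2)*(-208) = -2*(-208) = 416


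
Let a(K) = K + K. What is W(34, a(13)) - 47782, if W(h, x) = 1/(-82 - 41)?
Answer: -5877187/123 ≈ -47782.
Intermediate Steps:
a(K) = 2*K
W(h, x) = -1/123 (W(h, x) = 1/(-123) = -1/123)
W(34, a(13)) - 47782 = -1/123 - 47782 = -5877187/123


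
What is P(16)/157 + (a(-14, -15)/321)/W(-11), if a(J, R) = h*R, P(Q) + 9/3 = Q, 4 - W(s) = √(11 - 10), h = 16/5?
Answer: 1661/50397 ≈ 0.032958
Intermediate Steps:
h = 16/5 (h = 16*(⅕) = 16/5 ≈ 3.2000)
W(s) = 3 (W(s) = 4 - √(11 - 10) = 4 - √1 = 4 - 1*1 = 4 - 1 = 3)
P(Q) = -3 + Q
a(J, R) = 16*R/5
P(16)/157 + (a(-14, -15)/321)/W(-11) = (-3 + 16)/157 + (((16/5)*(-15))/321)/3 = 13*(1/157) - 48*1/321*(⅓) = 13/157 - 16/107*⅓ = 13/157 - 16/321 = 1661/50397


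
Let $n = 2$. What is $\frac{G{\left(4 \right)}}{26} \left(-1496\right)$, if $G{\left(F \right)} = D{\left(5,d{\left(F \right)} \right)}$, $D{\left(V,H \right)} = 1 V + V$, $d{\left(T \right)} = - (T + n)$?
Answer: $- \frac{7480}{13} \approx -575.38$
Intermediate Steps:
$d{\left(T \right)} = -2 - T$ ($d{\left(T \right)} = - (T + 2) = - (2 + T) = -2 - T$)
$D{\left(V,H \right)} = 2 V$ ($D{\left(V,H \right)} = V + V = 2 V$)
$G{\left(F \right)} = 10$ ($G{\left(F \right)} = 2 \cdot 5 = 10$)
$\frac{G{\left(4 \right)}}{26} \left(-1496\right) = \frac{10}{26} \left(-1496\right) = 10 \cdot \frac{1}{26} \left(-1496\right) = \frac{5}{13} \left(-1496\right) = - \frac{7480}{13}$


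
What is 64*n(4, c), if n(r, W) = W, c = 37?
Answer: 2368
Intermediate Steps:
64*n(4, c) = 64*37 = 2368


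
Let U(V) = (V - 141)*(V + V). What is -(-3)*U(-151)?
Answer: 264552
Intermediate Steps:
U(V) = 2*V*(-141 + V) (U(V) = (-141 + V)*(2*V) = 2*V*(-141 + V))
-(-3)*U(-151) = -(-3)*2*(-151)*(-141 - 151) = -(-3)*2*(-151)*(-292) = -(-3)*88184 = -1*(-264552) = 264552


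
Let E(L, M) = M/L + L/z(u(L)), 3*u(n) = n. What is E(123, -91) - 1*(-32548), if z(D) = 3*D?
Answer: 4003436/123 ≈ 32548.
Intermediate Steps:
u(n) = n/3
E(L, M) = 1 + M/L (E(L, M) = M/L + L/((3*(L/3))) = M/L + L/L = M/L + 1 = 1 + M/L)
E(123, -91) - 1*(-32548) = (123 - 91)/123 - 1*(-32548) = (1/123)*32 + 32548 = 32/123 + 32548 = 4003436/123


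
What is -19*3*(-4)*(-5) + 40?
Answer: -1100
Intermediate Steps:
-19*3*(-4)*(-5) + 40 = -(-228)*(-5) + 40 = -19*60 + 40 = -1140 + 40 = -1100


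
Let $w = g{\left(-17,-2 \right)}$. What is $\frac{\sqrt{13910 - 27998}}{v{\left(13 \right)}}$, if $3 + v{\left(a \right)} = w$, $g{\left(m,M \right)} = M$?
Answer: $- \frac{2 i \sqrt{3522}}{5} \approx - 23.739 i$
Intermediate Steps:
$w = -2$
$v{\left(a \right)} = -5$ ($v{\left(a \right)} = -3 - 2 = -5$)
$\frac{\sqrt{13910 - 27998}}{v{\left(13 \right)}} = \frac{\sqrt{13910 - 27998}}{-5} = \sqrt{-14088} \left(- \frac{1}{5}\right) = 2 i \sqrt{3522} \left(- \frac{1}{5}\right) = - \frac{2 i \sqrt{3522}}{5}$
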